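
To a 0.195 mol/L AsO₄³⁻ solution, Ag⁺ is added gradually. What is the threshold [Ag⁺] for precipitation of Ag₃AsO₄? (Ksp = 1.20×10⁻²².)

Precipitation begins when Q = Ksp.
Ag₃AsO₄(s) ⇌ 3 Ag⁺(aq) + AsO₄³⁻(aq)
Ksp = [Ag⁺]^3[AsO₄³⁻] = [Ag⁺]^3(0.195)
[Ag⁺]^3 = 1.20×10⁻²² / (0.195) = 6.15×10⁻²²
[Ag⁺] = 8.51×10⁻⁸ mol/L

8.51×10⁻⁸ M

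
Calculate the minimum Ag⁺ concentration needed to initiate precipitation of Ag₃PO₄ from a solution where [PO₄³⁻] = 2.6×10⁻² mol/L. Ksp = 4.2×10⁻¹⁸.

Precipitation begins when Q = Ksp.
Ag₃PO₄(s) ⇌ 3 Ag⁺(aq) + PO₄³⁻(aq)
Ksp = [Ag⁺]^3[PO₄³⁻] = [Ag⁺]^3(2.6×10⁻²)
[Ag⁺]^3 = 4.2×10⁻¹⁸ / (2.6×10⁻²) = 1.6×10⁻¹⁶
[Ag⁺] = 5.4×10⁻⁶ mol/L

5.4×10⁻⁶ M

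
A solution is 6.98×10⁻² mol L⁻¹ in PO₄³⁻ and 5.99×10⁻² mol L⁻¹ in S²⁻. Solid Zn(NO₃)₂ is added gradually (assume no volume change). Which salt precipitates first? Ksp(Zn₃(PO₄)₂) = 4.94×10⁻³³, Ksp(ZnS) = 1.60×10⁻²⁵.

ZnS

The threshold for precipitation is Q = Ksp.
For Zn₃(PO₄)₂: [Zn²⁺] = (Ksp/[PO₄³⁻]^2)^(1/3) = 1.00×10⁻¹⁰ mol L⁻¹
For ZnS: [Zn²⁺] = (Ksp/[S²⁻]) = 2.67×10⁻²⁴ mol L⁻¹
ZnS requires the lower [Zn²⁺], so it precipitates first.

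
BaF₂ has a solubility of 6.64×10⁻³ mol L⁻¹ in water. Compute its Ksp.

BaF₂(s) ⇌ Ba²⁺(aq) + 2 F⁻(aq)
If s mol/L of BaF₂ dissolves, [Ba²⁺] = s and [F⁻] = 2s.
Ksp = [Ba²⁺][F⁻]^2 = s · (2s)^2 = 4s^3
Ksp = 4 × (6.64×10⁻³)^3 = 1.17×10⁻⁶

Ksp = 1.17×10⁻⁶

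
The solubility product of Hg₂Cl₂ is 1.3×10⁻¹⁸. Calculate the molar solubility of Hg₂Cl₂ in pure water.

Hg₂Cl₂(s) ⇌ Hg₂²⁺(aq) + 2 Cl⁻(aq)
With molar solubility s: [Hg₂²⁺] = s, [Cl⁻] = 2s.
Ksp = [Hg₂²⁺][Cl⁻]^2 = s · (2s)^2 = 4s^3
4s^3 = 1.3×10⁻¹⁸  ⇒  s^3 = 3.3×10⁻¹⁹
s = 6.9×10⁻⁷ M

6.9×10⁻⁷ M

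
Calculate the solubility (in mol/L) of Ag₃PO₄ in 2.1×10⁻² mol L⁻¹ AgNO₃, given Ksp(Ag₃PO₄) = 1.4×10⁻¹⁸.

1.5×10⁻¹³ M

Ag₃PO₄(s) ⇌ 3 Ag⁺(aq) + PO₄³⁻(aq)
Let s be the solubility of Ag₃PO₄ here. The common ion gives [Ag⁺] ≈ 2.1×10⁻² mol L⁻¹, and [PO₄³⁻] = s.
Ksp = [Ag⁺]^3[PO₄³⁻] = (2.1×10⁻²)^3s
s = 1.4×10⁻¹⁸ / (2.1×10⁻²)^3 = 1.5×10⁻¹³
s = 1.5×10⁻¹³ mol L⁻¹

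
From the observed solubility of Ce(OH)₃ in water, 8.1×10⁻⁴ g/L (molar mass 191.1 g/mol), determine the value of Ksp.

Ksp = 8.7×10⁻²¹

s = (8.1×10⁻⁴ g L⁻¹)/(191.1 g mol⁻¹) = 4.239×10⁻⁶ M
Ce(OH)₃(s) ⇌ Ce³⁺(aq) + 3 OH⁻(aq)
If s mol/L of Ce(OH)₃ dissolves, [Ce³⁺] = s and [OH⁻] = 3s.
Ksp = [Ce³⁺][OH⁻]^3 = s · (3s)^3 = 27s^4
Ksp = 27 × (4.239×10⁻⁶)^4 = 8.7×10⁻²¹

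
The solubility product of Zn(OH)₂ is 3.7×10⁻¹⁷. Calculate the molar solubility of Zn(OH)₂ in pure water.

Zn(OH)₂(s) ⇌ Zn²⁺(aq) + 2 OH⁻(aq)
If s mol/L of Zn(OH)₂ dissolves, [Zn²⁺] = s and [OH⁻] = 2s.
Ksp = [Zn²⁺][OH⁻]^2 = s · (2s)^2 = 4s^3
4s^3 = 3.7×10⁻¹⁷  ⇒  s^3 = 9.3×10⁻¹⁸
s = (9.3×10⁻¹⁸)^(1/3) = 2.1×10⁻⁶ mol/L

2.1×10⁻⁶ M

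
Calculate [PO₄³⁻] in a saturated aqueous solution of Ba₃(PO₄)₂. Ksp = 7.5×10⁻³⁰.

1.2×10⁻⁶ M

Ba₃(PO₄)₂(s) ⇌ 3 Ba²⁺(aq) + 2 PO₄³⁻(aq)
With molar solubility s: [Ba²⁺] = 3s, [PO₄³⁻] = 2s.
Ksp = [Ba²⁺]^3[PO₄³⁻]^2 = (3s)^3 · (2s)^2 = 108s^5 = 7.5×10⁻³⁰
s = 5.9×10⁻⁷ M
[PO₄³⁻] = 2s = 1.2×10⁻⁶ M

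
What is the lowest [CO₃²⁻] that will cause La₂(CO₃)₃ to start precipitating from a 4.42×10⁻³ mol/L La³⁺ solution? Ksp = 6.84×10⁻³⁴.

A salt starts to precipitate once the ion product Q reaches its Ksp.
La₂(CO₃)₃(s) ⇌ 2 La³⁺(aq) + 3 CO₃²⁻(aq)
Ksp = [La³⁺]^2[CO₃²⁻]^3 = [CO₃²⁻]^3(4.42×10⁻³)^2
[CO₃²⁻]^3 = 6.84×10⁻³⁴ / (4.42×10⁻³)^2 = 3.50×10⁻²⁹
[CO₃²⁻] = 3.27×10⁻¹⁰ mol/L

3.27×10⁻¹⁰ M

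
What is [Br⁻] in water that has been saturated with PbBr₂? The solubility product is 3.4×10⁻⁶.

1.9×10⁻² M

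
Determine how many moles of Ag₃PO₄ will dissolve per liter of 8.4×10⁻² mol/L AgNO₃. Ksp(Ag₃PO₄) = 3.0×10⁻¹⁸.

Ag₃PO₄(s) ⇌ 3 Ag⁺(aq) + PO₄³⁻(aq)
With Ag⁺ already at 8.4×10⁻² mol/L and s small, take [Ag⁺] ≈ 8.4×10⁻² mol/L and [PO₄³⁻] = s.
Ksp = [Ag⁺]^3[PO₄³⁻] = (8.4×10⁻²)^3s
s = 3.0×10⁻¹⁸ / (8.4×10⁻²)^3 = 5.1×10⁻¹⁵
s = 5.1×10⁻¹⁵ mol/L

5.1×10⁻¹⁵ M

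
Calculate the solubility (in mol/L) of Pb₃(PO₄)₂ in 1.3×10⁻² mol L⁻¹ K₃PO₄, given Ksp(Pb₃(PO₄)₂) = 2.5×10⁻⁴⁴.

Pb₃(PO₄)₂(s) ⇌ 3 Pb²⁺(aq) + 2 PO₄³⁻(aq)
PO₄³⁻ is already present at 1.3×10⁻² mol L⁻¹. If s mol/L of Pb₃(PO₄)₂ dissolves, [Pb²⁺] = 3s while [PO₄³⁻] ≈ 1.3×10⁻² mol L⁻¹.
Ksp = [Pb²⁺]^3[PO₄³⁻]^2 = (3s)^3(1.3×10⁻²)^2
(3s)^3 = 2.5×10⁻⁴⁴ / (1.3×10⁻²)^2 = 1.5×10⁻⁴⁰
s = 1.8×10⁻¹⁴ mol L⁻¹

1.8×10⁻¹⁴ M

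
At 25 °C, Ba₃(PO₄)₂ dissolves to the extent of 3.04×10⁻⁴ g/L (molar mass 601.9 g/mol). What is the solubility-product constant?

Ksp = 3.55×10⁻³⁰

s = (3.04×10⁻⁴ g L⁻¹)/(601.9 g mol⁻¹) = 5.0507×10⁻⁷ M
Ba₃(PO₄)₂(s) ⇌ 3 Ba²⁺(aq) + 2 PO₄³⁻(aq)
If s mol/L of Ba₃(PO₄)₂ dissolves, [Ba²⁺] = 3s and [PO₄³⁻] = 2s.
Ksp = [Ba²⁺]^3[PO₄³⁻]^2 = (3s)^3 · (2s)^2 = 108s^5
Ksp = 108 × (5.0507×10⁻⁷)^5 = 3.55×10⁻³⁰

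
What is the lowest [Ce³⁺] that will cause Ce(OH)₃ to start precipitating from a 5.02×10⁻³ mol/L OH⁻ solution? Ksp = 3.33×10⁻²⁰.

2.63×10⁻¹³ M

The threshold for precipitation is Q = Ksp.
Ce(OH)₃(s) ⇌ Ce³⁺(aq) + 3 OH⁻(aq)
Ksp = [Ce³⁺][OH⁻]^3 = [Ce³⁺](5.02×10⁻³)^3
[Ce³⁺] = 3.33×10⁻²⁰ / (5.02×10⁻³)^3 = 2.63×10⁻¹³
[Ce³⁺] = 2.63×10⁻¹³ mol/L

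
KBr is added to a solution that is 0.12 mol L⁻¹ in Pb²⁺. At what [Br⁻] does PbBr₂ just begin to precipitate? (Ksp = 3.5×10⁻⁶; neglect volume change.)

5.4×10⁻³ M

Each salt precipitates once Q = Ksp for that salt.
PbBr₂(s) ⇌ Pb²⁺(aq) + 2 Br⁻(aq)
Ksp = [Pb²⁺][Br⁻]^2 = [Br⁻]^2(0.12)
[Br⁻]^2 = 3.5×10⁻⁶ / (0.12) = 2.9×10⁻⁵
[Br⁻] = 5.4×10⁻³ mol L⁻¹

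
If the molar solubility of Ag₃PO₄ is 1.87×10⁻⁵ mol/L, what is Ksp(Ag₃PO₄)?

Ksp = 3.30×10⁻¹⁸

Ag₃PO₄(s) ⇌ 3 Ag⁺(aq) + PO₄³⁻(aq)
For each mole of Ag₃PO₄ that dissolves per liter, [Ag⁺] = 3s and [PO₄³⁻] = s; let s denote this solubility.
Ksp = [Ag⁺]^3[PO₄³⁻] = (3s)^3 · s = 27s^4
Ksp = 27 × (1.87×10⁻⁵)^4 = 3.30×10⁻¹⁸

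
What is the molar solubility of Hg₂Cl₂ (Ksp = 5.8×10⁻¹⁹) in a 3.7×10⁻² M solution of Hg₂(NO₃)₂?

2.0×10⁻⁹ M

Hg₂Cl₂(s) ⇌ Hg₂²⁺(aq) + 2 Cl⁻(aq)
Hg₂²⁺ is already present at 3.7×10⁻² M. If s mol/L of Hg₂Cl₂ dissolves, [Cl⁻] = 2s while [Hg₂²⁺] ≈ 3.7×10⁻² M.
Ksp = [Hg₂²⁺][Cl⁻]^2 = (3.7×10⁻²)(2s)^2
(2s)^2 = 5.8×10⁻¹⁹ / (3.7×10⁻²) = 1.6×10⁻¹⁷
s = 2.0×10⁻⁹ M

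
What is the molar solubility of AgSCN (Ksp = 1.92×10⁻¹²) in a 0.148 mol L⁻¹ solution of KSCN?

1.30×10⁻¹¹ M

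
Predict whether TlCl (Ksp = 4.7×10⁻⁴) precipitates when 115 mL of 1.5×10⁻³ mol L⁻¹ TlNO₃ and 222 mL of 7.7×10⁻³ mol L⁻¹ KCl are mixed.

The combined volume is 337 mL.
[Tl⁺] = (1.5×10⁻³)(115)/337 = 5.1×10⁻⁴ mol L⁻¹
[Cl⁻] = (7.7×10⁻³)(222)/337 = 5.1×10⁻³ mol L⁻¹
Q = [Tl⁺][Cl⁻] = 2.6×10⁻⁶
Since Q (2.6×10⁻⁶) is less than Ksp (4.7×10⁻⁴), no TlCl precipitates.

No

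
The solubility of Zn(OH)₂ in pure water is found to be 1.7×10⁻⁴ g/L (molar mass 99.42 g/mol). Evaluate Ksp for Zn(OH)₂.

Convert to molarity: s = 1.7×10⁻⁴ / 99.42 = 1.710×10⁻⁶ mol/L
Zn(OH)₂(s) ⇌ Zn²⁺(aq) + 2 OH⁻(aq)
For each mole of Zn(OH)₂ that dissolves per liter, [Zn²⁺] = s and [OH⁻] = 2s; let s denote this solubility.
Ksp = [Zn²⁺][OH⁻]^2 = s · (2s)^2 = 4s^3
Ksp = 4 × (1.710×10⁻⁶)^3 = 2.0×10⁻¹⁷

Ksp = 2.0×10⁻¹⁷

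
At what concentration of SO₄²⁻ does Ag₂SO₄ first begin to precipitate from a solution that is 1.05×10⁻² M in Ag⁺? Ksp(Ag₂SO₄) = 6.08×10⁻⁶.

Each salt precipitates once Q = Ksp for that salt.
Ag₂SO₄(s) ⇌ 2 Ag⁺(aq) + SO₄²⁻(aq)
Ksp = [Ag⁺]^2[SO₄²⁻] = [SO₄²⁻](1.05×10⁻²)^2
[SO₄²⁻] = 6.08×10⁻⁶ / (1.05×10⁻²)^2 = 5.51×10⁻²
[SO₄²⁻] = 5.51×10⁻² M

5.51×10⁻² M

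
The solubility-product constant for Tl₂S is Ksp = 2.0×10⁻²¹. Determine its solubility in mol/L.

Tl₂S(s) ⇌ 2 Tl⁺(aq) + S²⁻(aq)
Let s be the molar solubility. Then [Tl⁺] = 2s and [S²⁻] = s.
Ksp = [Tl⁺]^2[S²⁻] = (2s)^2 · s = 4s^3
4s^3 = 2.0×10⁻²¹  ⇒  s^3 = 5.0×10⁻²²
s = 7.9×10⁻⁸ mol L⁻¹

7.9×10⁻⁸ M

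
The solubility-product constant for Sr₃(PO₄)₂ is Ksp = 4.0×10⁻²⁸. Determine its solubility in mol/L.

Sr₃(PO₄)₂(s) ⇌ 3 Sr²⁺(aq) + 2 PO₄³⁻(aq)
For each mole of Sr₃(PO₄)₂ that dissolves per liter, [Sr²⁺] = 3s and [PO₄³⁻] = 2s; let s denote this solubility.
Ksp = [Sr²⁺]^3[PO₄³⁻]^2 = (3s)^3 · (2s)^2 = 108s^5
108s^5 = 4.0×10⁻²⁸  ⇒  s^5 = 3.7×10⁻³⁰
Taking the 5th root, s = 1.3×10⁻⁶ M.

1.3×10⁻⁶ M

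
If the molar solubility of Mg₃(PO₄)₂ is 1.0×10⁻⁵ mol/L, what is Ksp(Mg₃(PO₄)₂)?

Mg₃(PO₄)₂(s) ⇌ 3 Mg²⁺(aq) + 2 PO₄³⁻(aq)
Call the molar solubility s, so that [Mg²⁺] = 3s and [PO₄³⁻] = 2s.
Ksp = [Mg²⁺]^3[PO₄³⁻]^2 = (3s)^3 · (2s)^2 = 108s^5
Ksp = 108 × (1.0×10⁻⁵)^5 = 1.1×10⁻²³

Ksp = 1.1×10⁻²³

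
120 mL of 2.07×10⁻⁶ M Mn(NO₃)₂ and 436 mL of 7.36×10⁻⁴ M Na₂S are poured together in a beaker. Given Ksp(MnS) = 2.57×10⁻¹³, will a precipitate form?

Total volume after mixing = 120 + 436 = 556 mL.
[Mn²⁺] = (2.07×10⁻⁶)(120)/556 = 4.47×10⁻⁷ M
[S²⁻] = (7.36×10⁻⁴)(436)/556 = 5.77×10⁻⁴ M
Q = [Mn²⁺][S²⁻] = 2.58×10⁻¹⁰
Since Q (2.58×10⁻¹⁰) exceeds Ksp (2.57×10⁻¹³), MnS will precipitate.

Yes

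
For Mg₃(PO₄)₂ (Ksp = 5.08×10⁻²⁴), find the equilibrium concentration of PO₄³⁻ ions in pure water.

Mg₃(PO₄)₂(s) ⇌ 3 Mg²⁺(aq) + 2 PO₄³⁻(aq)
If s mol/L of Mg₃(PO₄)₂ dissolves, [Mg²⁺] = 3s and [PO₄³⁻] = 2s.
Ksp = [Mg²⁺]^3[PO₄³⁻]^2 = (3s)^3 · (2s)^2 = 108s^5 = 5.08×10⁻²⁴
s = 8.60×10⁻⁶ M
[PO₄³⁻] = 2s = 1.72×10⁻⁵ M

1.72×10⁻⁵ M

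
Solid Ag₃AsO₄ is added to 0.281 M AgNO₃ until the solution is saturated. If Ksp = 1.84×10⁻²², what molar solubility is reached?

Ag₃AsO₄(s) ⇌ 3 Ag⁺(aq) + AsO₄³⁻(aq)
Ag⁺ is already present at 0.281 M. If s mol/L of Ag₃AsO₄ dissolves, [AsO₄³⁻] = s while [Ag⁺] ≈ 0.281 M.
Ksp = [Ag⁺]^3[AsO₄³⁻] = (0.281)^3s
s = 1.84×10⁻²² / (0.281)^3 = 8.29×10⁻²¹
s = 8.29×10⁻²¹ M

8.29×10⁻²¹ M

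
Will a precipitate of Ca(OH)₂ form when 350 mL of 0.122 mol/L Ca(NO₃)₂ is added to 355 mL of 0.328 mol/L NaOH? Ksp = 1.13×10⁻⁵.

After mixing, V = 350 mL + 355 mL = 705 mL.
[Ca²⁺] = (0.122)(350)/705 = 6.06×10⁻² mol/L
[OH⁻] = (0.328)(355)/705 = 0.165 mol/L
Q = [Ca²⁺][OH⁻]^2 = 1.65×10⁻³
Q = 1.65×10⁻³ > Ksp = 1.13×10⁻⁵, so the solution is supersaturated and Ca(OH)₂ precipitates.

Yes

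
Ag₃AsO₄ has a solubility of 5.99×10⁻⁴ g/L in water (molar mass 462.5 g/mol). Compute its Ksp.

Convert to molarity: s = 5.99×10⁻⁴ / 462.5 = 1.2951×10⁻⁶ mol/L
Ag₃AsO₄(s) ⇌ 3 Ag⁺(aq) + AsO₄³⁻(aq)
For each mole of Ag₃AsO₄ that dissolves per liter, [Ag⁺] = 3s and [AsO₄³⁻] = s; let s denote this solubility.
Ksp = [Ag⁺]^3[AsO₄³⁻] = (3s)^3 · s = 27s^4
Ksp = 27 × (1.2951×10⁻⁶)^4 = 7.60×10⁻²³

Ksp = 7.60×10⁻²³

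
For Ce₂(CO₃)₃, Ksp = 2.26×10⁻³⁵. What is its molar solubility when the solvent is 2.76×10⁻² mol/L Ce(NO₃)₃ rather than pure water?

1.03×10⁻¹¹ M

Ce₂(CO₃)₃(s) ⇌ 2 Ce³⁺(aq) + 3 CO₃²⁻(aq)
The solution already contains Ce³⁺ at 2.76×10⁻² mol/L. Let s be the molar solubility of Ce₂(CO₃)₃.
[Ce³⁺] ≈ 2.76×10⁻² mol/L (common ion dominates); [CO₃²⁻] = 3s.
Ksp = [Ce³⁺]^2[CO₃²⁻]^3 = (2.76×10⁻²)^2(3s)^3
(3s)^3 = 2.26×10⁻³⁵ / (2.76×10⁻²)^2 = 2.97×10⁻³²
s = 1.03×10⁻¹¹ mol/L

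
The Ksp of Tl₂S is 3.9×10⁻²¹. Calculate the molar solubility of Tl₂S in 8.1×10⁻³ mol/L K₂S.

3.5×10⁻¹⁰ M

Tl₂S(s) ⇌ 2 Tl⁺(aq) + S²⁻(aq)
Let s be the solubility of Tl₂S here. The common ion gives [S²⁻] ≈ 8.1×10⁻³ mol/L, and [Tl⁺] = 2s.
Ksp = [Tl⁺]^2[S²⁻] = (2s)^2(8.1×10⁻³)
(2s)^2 = 3.9×10⁻²¹ / (8.1×10⁻³) = 4.8×10⁻¹⁹
s = 3.5×10⁻¹⁰ mol/L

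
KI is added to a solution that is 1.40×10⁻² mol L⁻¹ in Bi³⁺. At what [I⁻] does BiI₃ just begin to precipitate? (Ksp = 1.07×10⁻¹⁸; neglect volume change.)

4.24×10⁻⁶ M

Precipitation of each salt begins when its ion product equals Ksp.
BiI₃(s) ⇌ Bi³⁺(aq) + 3 I⁻(aq)
Ksp = [Bi³⁺][I⁻]^3 = [I⁻]^3(1.40×10⁻²)
[I⁻]^3 = 1.07×10⁻¹⁸ / (1.40×10⁻²) = 7.64×10⁻¹⁷
[I⁻] = 4.24×10⁻⁶ mol L⁻¹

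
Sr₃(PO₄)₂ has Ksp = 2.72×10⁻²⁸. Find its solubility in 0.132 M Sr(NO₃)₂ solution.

1.72×10⁻¹³ M

Sr₃(PO₄)₂(s) ⇌ 3 Sr²⁺(aq) + 2 PO₄³⁻(aq)
Sr²⁺ is already present at 0.132 M. If s mol/L of Sr₃(PO₄)₂ dissolves, [PO₄³⁻] = 2s while [Sr²⁺] ≈ 0.132 M.
Ksp = [Sr²⁺]^3[PO₄³⁻]^2 = (0.132)^3(2s)^2
(2s)^2 = 2.72×10⁻²⁸ / (0.132)^3 = 1.18×10⁻²⁵
s = 1.72×10⁻¹³ M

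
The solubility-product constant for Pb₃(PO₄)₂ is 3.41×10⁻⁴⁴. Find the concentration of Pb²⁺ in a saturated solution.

Pb₃(PO₄)₂(s) ⇌ 3 Pb²⁺(aq) + 2 PO₄³⁻(aq)
If s mol/L of Pb₃(PO₄)₂ dissolves, [Pb²⁺] = 3s and [PO₄³⁻] = 2s.
Ksp = [Pb²⁺]^3[PO₄³⁻]^2 = (3s)^3 · (2s)^2 = 108s^5 = 3.41×10⁻⁴⁴
s = 7.94×10⁻¹⁰ mol L⁻¹
[Pb²⁺] = 3s = 2.38×10⁻⁹ mol L⁻¹

2.38×10⁻⁹ M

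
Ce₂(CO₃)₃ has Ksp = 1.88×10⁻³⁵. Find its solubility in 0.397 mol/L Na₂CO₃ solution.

8.67×10⁻¹⁸ M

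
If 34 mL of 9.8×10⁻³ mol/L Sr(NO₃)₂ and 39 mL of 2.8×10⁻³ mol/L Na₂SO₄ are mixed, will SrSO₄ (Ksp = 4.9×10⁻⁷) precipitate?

Yes

After mixing, V = 34 mL + 39 mL = 73 mL.
[Sr²⁺] = (9.8×10⁻³)(34)/73 = 4.6×10⁻³ mol/L
[SO₄²⁻] = (2.8×10⁻³)(39)/73 = 1.5×10⁻³ mol/L
Q = [Sr²⁺][SO₄²⁻] = 6.8×10⁻⁶
Q = 6.8×10⁻⁶ > Ksp = 4.9×10⁻⁷, so the solution is supersaturated and SrSO₄ precipitates.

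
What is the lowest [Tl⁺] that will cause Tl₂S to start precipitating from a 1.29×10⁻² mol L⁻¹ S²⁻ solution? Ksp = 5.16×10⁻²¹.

The threshold for precipitation is Q = Ksp.
Tl₂S(s) ⇌ 2 Tl⁺(aq) + S²⁻(aq)
Ksp = [Tl⁺]^2[S²⁻] = [Tl⁺]^2(1.29×10⁻²)
[Tl⁺]^2 = 5.16×10⁻²¹ / (1.29×10⁻²) = 4.00×10⁻¹⁹
[Tl⁺] = 6.32×10⁻¹⁰ mol L⁻¹

6.32×10⁻¹⁰ M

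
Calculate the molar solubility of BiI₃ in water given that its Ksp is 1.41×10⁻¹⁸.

1.51×10⁻⁵ M

BiI₃(s) ⇌ Bi³⁺(aq) + 3 I⁻(aq)
With molar solubility s: [Bi³⁺] = s, [I⁻] = 3s.
Ksp = [Bi³⁺][I⁻]^3 = s · (3s)^3 = 27s^4
27s^4 = 1.41×10⁻¹⁸  ⇒  s^4 = 5.22×10⁻²⁰
s = 1.51×10⁻⁵ M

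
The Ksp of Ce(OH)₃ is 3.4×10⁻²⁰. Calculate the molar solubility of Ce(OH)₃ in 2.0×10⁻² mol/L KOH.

4.3×10⁻¹⁵ M

Ce(OH)₃(s) ⇌ Ce³⁺(aq) + 3 OH⁻(aq)
OH⁻ is already present at 2.0×10⁻² mol/L. If s mol/L of Ce(OH)₃ dissolves, [Ce³⁺] = s while [OH⁻] ≈ 2.0×10⁻² mol/L.
Ksp = [Ce³⁺][OH⁻]^3 = s(2.0×10⁻²)^3
s = 3.4×10⁻²⁰ / (2.0×10⁻²)^3 = 4.3×10⁻¹⁵
s = 4.3×10⁻¹⁵ mol/L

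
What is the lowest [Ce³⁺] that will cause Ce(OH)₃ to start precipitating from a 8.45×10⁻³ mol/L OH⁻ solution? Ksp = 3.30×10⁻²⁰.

5.47×10⁻¹⁴ M

The threshold for precipitation is Q = Ksp.
Ce(OH)₃(s) ⇌ Ce³⁺(aq) + 3 OH⁻(aq)
Ksp = [Ce³⁺][OH⁻]^3 = [Ce³⁺](8.45×10⁻³)^3
[Ce³⁺] = 3.30×10⁻²⁰ / (8.45×10⁻³)^3 = 5.47×10⁻¹⁴
[Ce³⁺] = 5.47×10⁻¹⁴ mol/L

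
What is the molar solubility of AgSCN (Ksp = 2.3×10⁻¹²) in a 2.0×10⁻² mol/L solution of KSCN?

1.2×10⁻¹⁰ M

AgSCN(s) ⇌ Ag⁺(aq) + SCN⁻(aq)
SCN⁻ is already present at 2.0×10⁻² mol/L. If s mol/L of AgSCN dissolves, [Ag⁺] = s while [SCN⁻] ≈ 2.0×10⁻² mol/L.
Ksp = [Ag⁺][SCN⁻] = s(2.0×10⁻²)
s = 2.3×10⁻¹² / (2.0×10⁻²) = 1.2×10⁻¹⁰
s = 1.2×10⁻¹⁰ mol/L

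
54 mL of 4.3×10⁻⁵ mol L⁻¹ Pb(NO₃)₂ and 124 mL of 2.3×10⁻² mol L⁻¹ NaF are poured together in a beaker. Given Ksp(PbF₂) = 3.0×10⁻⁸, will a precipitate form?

After mixing, V = 54 mL + 124 mL = 178 mL.
[Pb²⁺] = (4.3×10⁻⁵)(54)/178 = 1.3×10⁻⁵ mol L⁻¹
[F⁻] = (2.3×10⁻²)(124)/178 = 1.6×10⁻² mol L⁻¹
Q = [Pb²⁺][F⁻]^2 = 3.3×10⁻⁹
Q < Ksp (3.3×10⁻⁹ vs 3.0×10⁻⁸); the solution remains unsaturated and no precipitate forms.

No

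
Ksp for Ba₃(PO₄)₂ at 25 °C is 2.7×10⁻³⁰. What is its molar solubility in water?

4.8×10⁻⁷ M

Ba₃(PO₄)₂(s) ⇌ 3 Ba²⁺(aq) + 2 PO₄³⁻(aq)
With molar solubility s: [Ba²⁺] = 3s, [PO₄³⁻] = 2s.
Ksp = [Ba²⁺]^3[PO₄³⁻]^2 = (3s)^3 · (2s)^2 = 108s^5
108s^5 = 2.7×10⁻³⁰  ⇒  s^5 = 2.5×10⁻³²
s = (2.5×10⁻³²)^(1/5) = 4.8×10⁻⁷ mol L⁻¹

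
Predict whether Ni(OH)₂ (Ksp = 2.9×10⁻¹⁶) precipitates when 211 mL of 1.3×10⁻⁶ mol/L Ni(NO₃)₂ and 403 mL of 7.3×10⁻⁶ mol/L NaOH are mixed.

Total volume after mixing = 211 + 403 = 614 mL.
[Ni²⁺] = (1.3×10⁻⁶)(211)/614 = 4.5×10⁻⁷ mol/L
[OH⁻] = (7.3×10⁻⁶)(403)/614 = 4.8×10⁻⁶ mol/L
Q = [Ni²⁺][OH⁻]^2 = 1.0×10⁻¹⁷
Q < Ksp (1.0×10⁻¹⁷ vs 2.9×10⁻¹⁶); the solution remains unsaturated and no precipitate forms.

No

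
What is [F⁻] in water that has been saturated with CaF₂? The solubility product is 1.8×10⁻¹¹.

3.3×10⁻⁴ M

CaF₂(s) ⇌ Ca²⁺(aq) + 2 F⁻(aq)
Call the molar solubility s, so that [Ca²⁺] = s and [F⁻] = 2s.
Ksp = [Ca²⁺][F⁻]^2 = s · (2s)^2 = 4s^3 = 1.8×10⁻¹¹
s = 1.7×10⁻⁴ M
[F⁻] = 2s = 3.3×10⁻⁴ M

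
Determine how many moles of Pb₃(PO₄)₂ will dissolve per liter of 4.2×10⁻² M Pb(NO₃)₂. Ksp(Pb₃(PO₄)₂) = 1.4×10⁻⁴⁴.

6.9×10⁻²¹ M

Pb₃(PO₄)₂(s) ⇌ 3 Pb²⁺(aq) + 2 PO₄³⁻(aq)
Pb²⁺ is already present at 4.2×10⁻² M. If s mol/L of Pb₃(PO₄)₂ dissolves, [PO₄³⁻] = 2s while [Pb²⁺] ≈ 4.2×10⁻² M.
Ksp = [Pb²⁺]^3[PO₄³⁻]^2 = (4.2×10⁻²)^3(2s)^2
(2s)^2 = 1.4×10⁻⁴⁴ / (4.2×10⁻²)^3 = 1.9×10⁻⁴⁰
s = 6.9×10⁻²¹ M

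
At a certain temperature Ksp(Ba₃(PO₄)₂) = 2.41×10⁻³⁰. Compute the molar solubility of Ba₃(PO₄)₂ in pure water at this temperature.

Ba₃(PO₄)₂(s) ⇌ 3 Ba²⁺(aq) + 2 PO₄³⁻(aq)
If s mol/L of Ba₃(PO₄)₂ dissolves, [Ba²⁺] = 3s and [PO₄³⁻] = 2s.
Ksp = [Ba²⁺]^3[PO₄³⁻]^2 = (3s)^3 · (2s)^2 = 108s^5
108s^5 = 2.41×10⁻³⁰  ⇒  s^5 = 2.23×10⁻³²
Taking the 5th root, s = 4.67×10⁻⁷ mol/L.

4.67×10⁻⁷ M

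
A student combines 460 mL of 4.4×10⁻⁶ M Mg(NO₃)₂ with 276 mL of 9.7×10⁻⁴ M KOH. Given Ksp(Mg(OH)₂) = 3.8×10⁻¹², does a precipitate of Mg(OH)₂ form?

No

After mixing, V = 460 mL + 276 mL = 736 mL.
[Mg²⁺] = (4.4×10⁻⁶)(460)/736 = 2.8×10⁻⁶ M
[OH⁻] = (9.7×10⁻⁴)(276)/736 = 3.6×10⁻⁴ M
Q = [Mg²⁺][OH⁻]^2 = 3.6×10⁻¹³
Since Q (3.6×10⁻¹³) is less than Ksp (3.8×10⁻¹²), no Mg(OH)₂ precipitates.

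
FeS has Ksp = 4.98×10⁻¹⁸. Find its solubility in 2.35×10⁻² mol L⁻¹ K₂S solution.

2.12×10⁻¹⁶ M

FeS(s) ⇌ Fe²⁺(aq) + S²⁻(aq)
With S²⁻ already at 2.35×10⁻² mol L⁻¹ and s small, take [S²⁻] ≈ 2.35×10⁻² mol L⁻¹ and [Fe²⁺] = s.
Ksp = [Fe²⁺][S²⁻] = s(2.35×10⁻²)
s = 4.98×10⁻¹⁸ / (2.35×10⁻²) = 2.12×10⁻¹⁶
s = 2.12×10⁻¹⁶ mol L⁻¹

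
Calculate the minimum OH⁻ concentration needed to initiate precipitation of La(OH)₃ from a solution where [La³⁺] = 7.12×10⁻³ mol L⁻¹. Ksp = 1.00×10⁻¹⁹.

2.41×10⁻⁶ M

Precipitation begins when Q = Ksp.
La(OH)₃(s) ⇌ La³⁺(aq) + 3 OH⁻(aq)
Ksp = [La³⁺][OH⁻]^3 = [OH⁻]^3(7.12×10⁻³)
[OH⁻]^3 = 1.00×10⁻¹⁹ / (7.12×10⁻³) = 1.40×10⁻¹⁷
[OH⁻] = 2.41×10⁻⁶ mol L⁻¹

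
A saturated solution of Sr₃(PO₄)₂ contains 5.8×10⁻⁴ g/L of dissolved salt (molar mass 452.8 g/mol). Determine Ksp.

s = (5.8×10⁻⁴ g L⁻¹)/(452.8 g mol⁻¹) = 1.281×10⁻⁶ M
Sr₃(PO₄)₂(s) ⇌ 3 Sr²⁺(aq) + 2 PO₄³⁻(aq)
Call the molar solubility s, so that [Sr²⁺] = 3s and [PO₄³⁻] = 2s.
Ksp = [Sr²⁺]^3[PO₄³⁻]^2 = (3s)^3 · (2s)^2 = 108s^5
Ksp = 108 × (1.281×10⁻⁶)^5 = 3.7×10⁻²⁸

Ksp = 3.7×10⁻²⁸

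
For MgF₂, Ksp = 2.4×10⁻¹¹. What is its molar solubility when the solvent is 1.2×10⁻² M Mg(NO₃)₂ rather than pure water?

MgF₂(s) ⇌ Mg²⁺(aq) + 2 F⁻(aq)
Mg²⁺ is already present at 1.2×10⁻² M. If s mol/L of MgF₂ dissolves, [F⁻] = 2s while [Mg²⁺] ≈ 1.2×10⁻² M.
Ksp = [Mg²⁺][F⁻]^2 = (1.2×10⁻²)(2s)^2
(2s)^2 = 2.4×10⁻¹¹ / (1.2×10⁻²) = 2.0×10⁻⁹
s = 2.2×10⁻⁵ M

2.2×10⁻⁵ M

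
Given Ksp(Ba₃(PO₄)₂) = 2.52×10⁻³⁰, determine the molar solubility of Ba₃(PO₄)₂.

4.72×10⁻⁷ M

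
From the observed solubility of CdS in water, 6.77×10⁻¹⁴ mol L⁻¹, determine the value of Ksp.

Ksp = 4.58×10⁻²⁷

CdS(s) ⇌ Cd²⁺(aq) + S²⁻(aq)
With molar solubility s: [Cd²⁺] = s, [S²⁻] = s.
Ksp = [Cd²⁺][S²⁻] = s · s = s^2
Ksp = (6.77×10⁻¹⁴)^2 = 4.58×10⁻²⁷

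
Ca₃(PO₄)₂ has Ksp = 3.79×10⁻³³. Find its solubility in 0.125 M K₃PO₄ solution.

Ca₃(PO₄)₂(s) ⇌ 3 Ca²⁺(aq) + 2 PO₄³⁻(aq)
The solution already contains PO₄³⁻ at 0.125 M. Let s be the molar solubility of Ca₃(PO₄)₂.
[PO₄³⁻] ≈ 0.125 M (common ion dominates); [Ca²⁺] = 3s.
Ksp = [Ca²⁺]^3[PO₄³⁻]^2 = (3s)^3(0.125)^2
(3s)^3 = 3.79×10⁻³³ / (0.125)^2 = 2.43×10⁻³¹
s = 2.08×10⁻¹¹ M

2.08×10⁻¹¹ M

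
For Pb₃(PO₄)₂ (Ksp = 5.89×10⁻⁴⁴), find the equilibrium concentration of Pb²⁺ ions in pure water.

Pb₃(PO₄)₂(s) ⇌ 3 Pb²⁺(aq) + 2 PO₄³⁻(aq)
For each mole of Pb₃(PO₄)₂ that dissolves per liter, [Pb²⁺] = 3s and [PO₄³⁻] = 2s; let s denote this solubility.
Ksp = [Pb²⁺]^3[PO₄³⁻]^2 = (3s)^3 · (2s)^2 = 108s^5 = 5.89×10⁻⁴⁴
s = 8.86×10⁻¹⁰ mol L⁻¹
[Pb²⁺] = 3s = 2.66×10⁻⁹ mol L⁻¹

2.66×10⁻⁹ M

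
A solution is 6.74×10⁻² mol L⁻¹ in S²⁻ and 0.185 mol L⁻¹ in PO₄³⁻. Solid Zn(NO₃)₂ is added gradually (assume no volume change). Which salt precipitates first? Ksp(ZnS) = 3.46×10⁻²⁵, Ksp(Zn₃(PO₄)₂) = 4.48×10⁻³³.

Precipitation of each salt begins when its ion product equals Ksp.
For ZnS: [Zn²⁺] = (Ksp/[S²⁻]) = 5.13×10⁻²⁴ mol L⁻¹
For Zn₃(PO₄)₂: [Zn²⁺] = (Ksp/[PO₄³⁻]^2)^(1/3) = 5.08×10⁻¹¹ mol L⁻¹
The smaller threshold [Zn²⁺] is reached first, so ZnS precipitates first.

ZnS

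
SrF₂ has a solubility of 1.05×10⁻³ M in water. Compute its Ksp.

Ksp = 4.63×10⁻⁹

SrF₂(s) ⇌ Sr²⁺(aq) + 2 F⁻(aq)
If s mol/L of SrF₂ dissolves, [Sr²⁺] = s and [F⁻] = 2s.
Ksp = [Sr²⁺][F⁻]^2 = s · (2s)^2 = 4s^3
Ksp = 4 × (1.05×10⁻³)^3 = 4.63×10⁻⁹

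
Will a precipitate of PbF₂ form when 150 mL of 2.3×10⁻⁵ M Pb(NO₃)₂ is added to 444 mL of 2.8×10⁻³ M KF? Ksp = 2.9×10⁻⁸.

No

After mixing, V = 150 mL + 444 mL = 594 mL.
[Pb²⁺] = (2.3×10⁻⁵)(150)/594 = 5.8×10⁻⁶ M
[F⁻] = (2.8×10⁻³)(444)/594 = 2.1×10⁻³ M
Q = [Pb²⁺][F⁻]^2 = 2.5×10⁻¹¹
Q = 2.5×10⁻¹¹ < Ksp = 2.9×10⁻⁸, so the solution is unsaturated and no precipitate forms.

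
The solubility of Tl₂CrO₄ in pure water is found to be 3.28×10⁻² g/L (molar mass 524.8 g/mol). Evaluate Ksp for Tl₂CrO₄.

Molar solubility s = (3.28×10⁻² g/L) / (524.8 g/mol) = 6.2500×10⁻⁵ mol/L
Tl₂CrO₄(s) ⇌ 2 Tl⁺(aq) + CrO₄²⁻(aq)
For each mole of Tl₂CrO₄ that dissolves per liter, [Tl⁺] = 2s and [CrO₄²⁻] = s; let s denote this solubility.
Ksp = [Tl⁺]^2[CrO₄²⁻] = (2s)^2 · s = 4s^3
Ksp = 4 × (6.2500×10⁻⁵)^3 = 9.77×10⁻¹³

Ksp = 9.77×10⁻¹³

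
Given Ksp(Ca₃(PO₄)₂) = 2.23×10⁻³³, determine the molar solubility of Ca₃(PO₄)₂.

Ca₃(PO₄)₂(s) ⇌ 3 Ca²⁺(aq) + 2 PO₄³⁻(aq)
If s mol/L of Ca₃(PO₄)₂ dissolves, [Ca²⁺] = 3s and [PO₄³⁻] = 2s.
Ksp = [Ca²⁺]^3[PO₄³⁻]^2 = (3s)^3 · (2s)^2 = 108s^5
108s^5 = 2.23×10⁻³³  ⇒  s^5 = 2.06×10⁻³⁵
Taking the 5th root, s = 1.16×10⁻⁷ mol L⁻¹.

1.16×10⁻⁷ M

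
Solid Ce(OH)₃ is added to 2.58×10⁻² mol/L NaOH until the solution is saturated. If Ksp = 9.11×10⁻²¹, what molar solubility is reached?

5.30×10⁻¹⁶ M

Ce(OH)₃(s) ⇌ Ce³⁺(aq) + 3 OH⁻(aq)
Let s be the solubility of Ce(OH)₃ here. The common ion gives [OH⁻] ≈ 2.58×10⁻² mol/L, and [Ce³⁺] = s.
Ksp = [Ce³⁺][OH⁻]^3 = s(2.58×10⁻²)^3
s = 9.11×10⁻²¹ / (2.58×10⁻²)^3 = 5.30×10⁻¹⁶
s = 5.30×10⁻¹⁶ mol/L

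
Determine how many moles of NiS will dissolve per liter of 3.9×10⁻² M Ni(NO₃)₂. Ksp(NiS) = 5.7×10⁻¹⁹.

NiS(s) ⇌ Ni²⁺(aq) + S²⁻(aq)
With Ni²⁺ already at 3.9×10⁻² M and s small, take [Ni²⁺] ≈ 3.9×10⁻² M and [S²⁻] = s.
Ksp = [Ni²⁺][S²⁻] = (3.9×10⁻²)s
s = 5.7×10⁻¹⁹ / (3.9×10⁻²) = 1.5×10⁻¹⁷
s = 1.5×10⁻¹⁷ M

1.5×10⁻¹⁷ M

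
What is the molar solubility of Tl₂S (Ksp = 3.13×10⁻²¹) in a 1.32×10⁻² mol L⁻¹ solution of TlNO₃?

1.80×10⁻¹⁷ M

Tl₂S(s) ⇌ 2 Tl⁺(aq) + S²⁻(aq)
Let s be the solubility of Tl₂S here. The common ion gives [Tl⁺] ≈ 1.32×10⁻² mol L⁻¹, and [S²⁻] = s.
Ksp = [Tl⁺]^2[S²⁻] = (1.32×10⁻²)^2s
s = 3.13×10⁻²¹ / (1.32×10⁻²)^2 = 1.80×10⁻¹⁷
s = 1.80×10⁻¹⁷ mol L⁻¹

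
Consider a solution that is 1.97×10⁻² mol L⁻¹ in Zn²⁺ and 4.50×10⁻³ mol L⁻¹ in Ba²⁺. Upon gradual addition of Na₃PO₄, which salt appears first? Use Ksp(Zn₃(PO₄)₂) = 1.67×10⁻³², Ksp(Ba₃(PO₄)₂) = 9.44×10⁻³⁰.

Zn₃(PO₄)₂

Each salt precipitates once Q = Ksp for that salt.
For Zn₃(PO₄)₂: [PO₄³⁻] = (Ksp/[Zn²⁺]^3)^(1/2) = 4.67×10⁻¹⁴ mol L⁻¹
For Ba₃(PO₄)₂: [PO₄³⁻] = (Ksp/[Ba²⁺]^3)^(1/2) = 1.02×10⁻¹¹ mol L⁻¹
Since Zn₃(PO₄)₂ needs less PO₄³⁻ to reach saturation, it precipitates first.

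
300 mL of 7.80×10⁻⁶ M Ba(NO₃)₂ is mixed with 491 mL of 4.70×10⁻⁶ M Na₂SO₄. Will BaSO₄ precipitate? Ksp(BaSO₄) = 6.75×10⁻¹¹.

No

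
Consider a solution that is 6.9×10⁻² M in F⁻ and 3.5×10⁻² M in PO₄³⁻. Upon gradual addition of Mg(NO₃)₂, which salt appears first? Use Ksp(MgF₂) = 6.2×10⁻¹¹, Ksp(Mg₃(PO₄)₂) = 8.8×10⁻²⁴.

MgF₂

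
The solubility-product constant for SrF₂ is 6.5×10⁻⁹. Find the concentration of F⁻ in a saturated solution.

2.4×10⁻³ M

SrF₂(s) ⇌ Sr²⁺(aq) + 2 F⁻(aq)
With molar solubility s: [Sr²⁺] = s, [F⁻] = 2s.
Ksp = [Sr²⁺][F⁻]^2 = s · (2s)^2 = 4s^3 = 6.5×10⁻⁹
s = 1.2×10⁻³ M
[F⁻] = 2s = 2.4×10⁻³ M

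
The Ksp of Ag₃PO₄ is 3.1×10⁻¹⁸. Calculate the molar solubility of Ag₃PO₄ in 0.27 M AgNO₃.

Ag₃PO₄(s) ⇌ 3 Ag⁺(aq) + PO₄³⁻(aq)
The solution already contains Ag⁺ at 0.27 M. Let s be the molar solubility of Ag₃PO₄.
[Ag⁺] ≈ 0.27 M (common ion dominates); [PO₄³⁻] = s.
Ksp = [Ag⁺]^3[PO₄³⁻] = (0.27)^3s
s = 3.1×10⁻¹⁸ / (0.27)^3 = 1.6×10⁻¹⁶
s = 1.6×10⁻¹⁶ M

1.6×10⁻¹⁶ M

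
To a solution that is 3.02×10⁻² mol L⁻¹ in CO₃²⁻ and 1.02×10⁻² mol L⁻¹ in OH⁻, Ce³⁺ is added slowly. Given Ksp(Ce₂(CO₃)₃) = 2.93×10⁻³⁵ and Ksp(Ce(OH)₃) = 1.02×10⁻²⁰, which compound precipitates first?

A salt starts to precipitate once the ion product Q reaches its Ksp.
For Ce₂(CO₃)₃: [Ce³⁺] = (Ksp/[CO₃²⁻]^3)^(1/2) = 1.03×10⁻¹⁵ mol L⁻¹
For Ce(OH)₃: [Ce³⁺] = (Ksp/[OH⁻]^3) = 9.61×10⁻¹⁵ mol L⁻¹
The smaller threshold [Ce³⁺] is reached first, so Ce₂(CO₃)₃ precipitates first.

Ce₂(CO₃)₃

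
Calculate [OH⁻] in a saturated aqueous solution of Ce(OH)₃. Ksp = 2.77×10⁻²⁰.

1.70×10⁻⁵ M

Ce(OH)₃(s) ⇌ Ce³⁺(aq) + 3 OH⁻(aq)
Call the molar solubility s, so that [Ce³⁺] = s and [OH⁻] = 3s.
Ksp = [Ce³⁺][OH⁻]^3 = s · (3s)^3 = 27s^4 = 2.77×10⁻²⁰
s = 5.66×10⁻⁶ mol L⁻¹
[OH⁻] = 3s = 1.70×10⁻⁵ mol L⁻¹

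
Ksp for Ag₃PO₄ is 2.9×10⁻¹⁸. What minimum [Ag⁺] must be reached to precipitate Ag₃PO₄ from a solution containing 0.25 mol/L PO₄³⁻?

2.3×10⁻⁶ M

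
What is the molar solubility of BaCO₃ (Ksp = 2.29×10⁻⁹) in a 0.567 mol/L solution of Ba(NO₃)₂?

4.04×10⁻⁹ M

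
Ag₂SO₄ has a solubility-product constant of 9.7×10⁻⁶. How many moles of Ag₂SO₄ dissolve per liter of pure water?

Ag₂SO₄(s) ⇌ 2 Ag⁺(aq) + SO₄²⁻(aq)
Let s be the molar solubility. Then [Ag⁺] = 2s and [SO₄²⁻] = s.
Ksp = [Ag⁺]^2[SO₄²⁻] = (2s)^2 · s = 4s^3
4s^3 = 9.7×10⁻⁶  ⇒  s^3 = 2.4×10⁻⁶
Taking the 3rd root, s = 1.3×10⁻² mol/L.

1.3×10⁻² M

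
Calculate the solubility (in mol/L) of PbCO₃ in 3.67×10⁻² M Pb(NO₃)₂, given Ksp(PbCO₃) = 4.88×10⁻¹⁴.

1.33×10⁻¹² M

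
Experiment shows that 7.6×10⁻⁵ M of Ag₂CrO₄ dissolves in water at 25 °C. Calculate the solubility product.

Ag₂CrO₄(s) ⇌ 2 Ag⁺(aq) + CrO₄²⁻(aq)
Let s be the molar solubility. Then [Ag⁺] = 2s and [CrO₄²⁻] = s.
Ksp = [Ag⁺]^2[CrO₄²⁻] = (2s)^2 · s = 4s^3
Ksp = 4 × (7.6×10⁻⁵)^3 = 1.8×10⁻¹²

Ksp = 1.8×10⁻¹²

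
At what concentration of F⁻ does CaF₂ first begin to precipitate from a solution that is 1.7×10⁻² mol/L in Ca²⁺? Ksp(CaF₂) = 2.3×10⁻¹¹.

3.7×10⁻⁵ M

Precipitation begins when Q = Ksp.
CaF₂(s) ⇌ Ca²⁺(aq) + 2 F⁻(aq)
Ksp = [Ca²⁺][F⁻]^2 = [F⁻]^2(1.7×10⁻²)
[F⁻]^2 = 2.3×10⁻¹¹ / (1.7×10⁻²) = 1.4×10⁻⁹
[F⁻] = 3.7×10⁻⁵ mol/L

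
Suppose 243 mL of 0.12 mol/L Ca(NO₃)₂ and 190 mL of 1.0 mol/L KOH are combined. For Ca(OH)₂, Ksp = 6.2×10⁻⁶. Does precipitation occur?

After mixing, V = 243 mL + 190 mL = 433 mL.
[Ca²⁺] = (0.12)(243)/433 = 6.7×10⁻² mol/L
[OH⁻] = (1.0)(190)/433 = 0.44 mol/L
Q = [Ca²⁺][OH⁻]^2 = 1.3×10⁻²
Since Q (1.3×10⁻²) exceeds Ksp (6.2×10⁻⁶), Ca(OH)₂ will precipitate.

Yes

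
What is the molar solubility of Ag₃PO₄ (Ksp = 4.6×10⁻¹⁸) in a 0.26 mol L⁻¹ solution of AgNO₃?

Ag₃PO₄(s) ⇌ 3 Ag⁺(aq) + PO₄³⁻(aq)
Let s be the solubility of Ag₃PO₄ here. The common ion gives [Ag⁺] ≈ 0.26 mol L⁻¹, and [PO₄³⁻] = s.
Ksp = [Ag⁺]^3[PO₄³⁻] = (0.26)^3s
s = 4.6×10⁻¹⁸ / (0.26)^3 = 2.6×10⁻¹⁶
s = 2.6×10⁻¹⁶ mol L⁻¹

2.6×10⁻¹⁶ M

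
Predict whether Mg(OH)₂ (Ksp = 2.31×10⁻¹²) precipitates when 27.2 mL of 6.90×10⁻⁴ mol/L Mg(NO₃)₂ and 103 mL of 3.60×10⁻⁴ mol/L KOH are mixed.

Yes

After mixing, V = 27.2 mL + 103 mL = 130.2 mL.
[Mg²⁺] = (6.90×10⁻⁴)(27.2)/130.2 = 1.44×10⁻⁴ mol/L
[OH⁻] = (3.60×10⁻⁴)(103)/130.2 = 2.85×10⁻⁴ mol/L
Q = [Mg²⁺][OH⁻]^2 = 1.17×10⁻¹¹
Because Q > Ksp (1.17×10⁻¹¹ vs 2.31×10⁻¹²), a precipitate of Mg(OH)₂ forms.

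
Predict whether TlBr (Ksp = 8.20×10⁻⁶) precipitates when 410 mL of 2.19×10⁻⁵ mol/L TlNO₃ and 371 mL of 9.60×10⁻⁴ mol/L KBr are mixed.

No

The combined volume is 781 mL.
[Tl⁺] = (2.19×10⁻⁵)(410)/781 = 1.15×10⁻⁵ mol/L
[Br⁻] = (9.60×10⁻⁴)(371)/781 = 4.56×10⁻⁴ mol/L
Q = [Tl⁺][Br⁻] = 5.24×10⁻⁹
Q < Ksp (5.24×10⁻⁹ vs 8.20×10⁻⁶); the solution remains unsaturated and no precipitate forms.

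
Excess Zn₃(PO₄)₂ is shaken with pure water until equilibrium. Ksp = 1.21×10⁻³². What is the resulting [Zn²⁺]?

4.86×10⁻⁷ M

Zn₃(PO₄)₂(s) ⇌ 3 Zn²⁺(aq) + 2 PO₄³⁻(aq)
If s mol/L of Zn₃(PO₄)₂ dissolves, [Zn²⁺] = 3s and [PO₄³⁻] = 2s.
Ksp = [Zn²⁺]^3[PO₄³⁻]^2 = (3s)^3 · (2s)^2 = 108s^5 = 1.21×10⁻³²
s = 1.62×10⁻⁷ mol/L
[Zn²⁺] = 3s = 4.86×10⁻⁷ mol/L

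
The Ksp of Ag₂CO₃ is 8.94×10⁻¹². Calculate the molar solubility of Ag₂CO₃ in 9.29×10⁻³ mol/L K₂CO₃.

1.55×10⁻⁵ M

Ag₂CO₃(s) ⇌ 2 Ag⁺(aq) + CO₃²⁻(aq)
The solution already contains CO₃²⁻ at 9.29×10⁻³ mol/L. Let s be the molar solubility of Ag₂CO₃.
[CO₃²⁻] ≈ 9.29×10⁻³ mol/L (common ion dominates); [Ag⁺] = 2s.
Ksp = [Ag⁺]^2[CO₃²⁻] = (2s)^2(9.29×10⁻³)
(2s)^2 = 8.94×10⁻¹² / (9.29×10⁻³) = 9.62×10⁻¹⁰
s = 1.55×10⁻⁵ mol/L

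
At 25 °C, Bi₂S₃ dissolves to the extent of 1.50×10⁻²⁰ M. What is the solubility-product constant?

Ksp = 8.20×10⁻⁹⁸

Bi₂S₃(s) ⇌ 2 Bi³⁺(aq) + 3 S²⁻(aq)
Let s be the molar solubility. Then [Bi³⁺] = 2s and [S²⁻] = 3s.
Ksp = [Bi³⁺]^2[S²⁻]^3 = (2s)^2 · (3s)^3 = 108s^5
Ksp = 108 × (1.50×10⁻²⁰)^5 = 8.20×10⁻⁹⁸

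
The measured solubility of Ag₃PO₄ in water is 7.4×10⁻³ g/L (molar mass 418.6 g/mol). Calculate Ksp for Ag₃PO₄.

Molar solubility s = (7.4×10⁻³ g/L) / (418.6 g/mol) = 1.768×10⁻⁵ mol/L
Ag₃PO₄(s) ⇌ 3 Ag⁺(aq) + PO₄³⁻(aq)
Call the molar solubility s, so that [Ag⁺] = 3s and [PO₄³⁻] = s.
Ksp = [Ag⁺]^3[PO₄³⁻] = (3s)^3 · s = 27s^4
Ksp = 27 × (1.768×10⁻⁵)^4 = 2.6×10⁻¹⁸

Ksp = 2.6×10⁻¹⁸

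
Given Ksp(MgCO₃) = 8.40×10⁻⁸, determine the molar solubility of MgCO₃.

MgCO₃(s) ⇌ Mg²⁺(aq) + CO₃²⁻(aq)
Call the molar solubility s, so that [Mg²⁺] = s and [CO₃²⁻] = s.
Ksp = [Mg²⁺][CO₃²⁻] = s · s = s^2
s^2 = 8.40×10⁻⁸
Taking the 2nd root, s = 2.90×10⁻⁴ mol/L.

2.90×10⁻⁴ M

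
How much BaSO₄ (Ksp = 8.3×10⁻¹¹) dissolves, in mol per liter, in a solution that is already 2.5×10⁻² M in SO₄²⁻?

BaSO₄(s) ⇌ Ba²⁺(aq) + SO₄²⁻(aq)
Let s be the solubility of BaSO₄ here. The common ion gives [SO₄²⁻] ≈ 2.5×10⁻² M, and [Ba²⁺] = s.
Ksp = [Ba²⁺][SO₄²⁻] = s(2.5×10⁻²)
s = 8.3×10⁻¹¹ / (2.5×10⁻²) = 3.3×10⁻⁹
s = 3.3×10⁻⁹ M

3.3×10⁻⁹ M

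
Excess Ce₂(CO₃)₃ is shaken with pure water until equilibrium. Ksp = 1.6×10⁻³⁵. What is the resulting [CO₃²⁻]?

Ce₂(CO₃)₃(s) ⇌ 2 Ce³⁺(aq) + 3 CO₃²⁻(aq)
For each mole of Ce₂(CO₃)₃ that dissolves per liter, [Ce³⁺] = 2s and [CO₃²⁻] = 3s; let s denote this solubility.
Ksp = [Ce³⁺]^2[CO₃²⁻]^3 = (2s)^2 · (3s)^3 = 108s^5 = 1.6×10⁻³⁵
s = 4.3×10⁻⁸ M
[CO₃²⁻] = 3s = 1.3×10⁻⁷ M

1.3×10⁻⁷ M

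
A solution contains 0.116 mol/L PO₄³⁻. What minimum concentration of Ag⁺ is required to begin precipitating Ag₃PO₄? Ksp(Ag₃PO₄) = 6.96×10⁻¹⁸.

3.91×10⁻⁶ M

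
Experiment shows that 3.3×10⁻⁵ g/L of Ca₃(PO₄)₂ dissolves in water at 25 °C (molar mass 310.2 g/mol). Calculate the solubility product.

s = (3.3×10⁻⁵ g L⁻¹)/(310.2 g mol⁻¹) = 1.064×10⁻⁷ M
Ca₃(PO₄)₂(s) ⇌ 3 Ca²⁺(aq) + 2 PO₄³⁻(aq)
For each mole of Ca₃(PO₄)₂ that dissolves per liter, [Ca²⁺] = 3s and [PO₄³⁻] = 2s; let s denote this solubility.
Ksp = [Ca²⁺]^3[PO₄³⁻]^2 = (3s)^3 · (2s)^2 = 108s^5
Ksp = 108 × (1.064×10⁻⁷)^5 = 1.5×10⁻³³

Ksp = 1.5×10⁻³³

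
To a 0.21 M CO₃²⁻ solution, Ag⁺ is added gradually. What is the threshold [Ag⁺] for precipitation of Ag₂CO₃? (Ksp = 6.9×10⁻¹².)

5.7×10⁻⁶ M

Precipitation begins when Q = Ksp.
Ag₂CO₃(s) ⇌ 2 Ag⁺(aq) + CO₃²⁻(aq)
Ksp = [Ag⁺]^2[CO₃²⁻] = [Ag⁺]^2(0.21)
[Ag⁺]^2 = 6.9×10⁻¹² / (0.21) = 3.3×10⁻¹¹
[Ag⁺] = 5.7×10⁻⁶ M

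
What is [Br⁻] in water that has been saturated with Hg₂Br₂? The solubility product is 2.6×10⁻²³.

Hg₂Br₂(s) ⇌ Hg₂²⁺(aq) + 2 Br⁻(aq)
With molar solubility s: [Hg₂²⁺] = s, [Br⁻] = 2s.
Ksp = [Hg₂²⁺][Br⁻]^2 = s · (2s)^2 = 4s^3 = 2.6×10⁻²³
s = 1.9×10⁻⁸ mol/L
[Br⁻] = 2s = 3.7×10⁻⁸ mol/L

3.7×10⁻⁸ M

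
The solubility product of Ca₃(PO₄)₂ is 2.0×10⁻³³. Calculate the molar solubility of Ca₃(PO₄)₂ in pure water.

Ca₃(PO₄)₂(s) ⇌ 3 Ca²⁺(aq) + 2 PO₄³⁻(aq)
For each mole of Ca₃(PO₄)₂ that dissolves per liter, [Ca²⁺] = 3s and [PO₄³⁻] = 2s; let s denote this solubility.
Ksp = [Ca²⁺]^3[PO₄³⁻]^2 = (3s)^3 · (2s)^2 = 108s^5
108s^5 = 2.0×10⁻³³  ⇒  s^5 = 1.9×10⁻³⁵
Taking the 5th root, s = 1.1×10⁻⁷ mol/L.

1.1×10⁻⁷ M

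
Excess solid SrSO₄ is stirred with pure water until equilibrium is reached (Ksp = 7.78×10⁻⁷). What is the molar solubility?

SrSO₄(s) ⇌ Sr²⁺(aq) + SO₄²⁻(aq)
Call the molar solubility s, so that [Sr²⁺] = s and [SO₄²⁻] = s.
Ksp = [Sr²⁺][SO₄²⁻] = s · s = s^2
s^2 = 7.78×10⁻⁷
s = 8.82×10⁻⁴ mol/L

8.82×10⁻⁴ M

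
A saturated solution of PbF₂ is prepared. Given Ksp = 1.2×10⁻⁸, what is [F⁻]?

2.9×10⁻³ M

PbF₂(s) ⇌ Pb²⁺(aq) + 2 F⁻(aq)
For each mole of PbF₂ that dissolves per liter, [Pb²⁺] = s and [F⁻] = 2s; let s denote this solubility.
Ksp = [Pb²⁺][F⁻]^2 = s · (2s)^2 = 4s^3 = 1.2×10⁻⁸
s = 1.4×10⁻³ mol L⁻¹
[F⁻] = 2s = 2.9×10⁻³ mol L⁻¹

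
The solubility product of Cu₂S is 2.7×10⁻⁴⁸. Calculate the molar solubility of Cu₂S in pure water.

Cu₂S(s) ⇌ 2 Cu⁺(aq) + S²⁻(aq)
Call the molar solubility s, so that [Cu⁺] = 2s and [S²⁻] = s.
Ksp = [Cu⁺]^2[S²⁻] = (2s)^2 · s = 4s^3
4s^3 = 2.7×10⁻⁴⁸  ⇒  s^3 = 6.8×10⁻⁴⁹
s = (6.8×10⁻⁴⁹)^(1/3) = 8.8×10⁻¹⁷ mol/L

8.8×10⁻¹⁷ M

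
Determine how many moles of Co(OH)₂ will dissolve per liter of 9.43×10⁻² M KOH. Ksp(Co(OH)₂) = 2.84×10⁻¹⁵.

Co(OH)₂(s) ⇌ Co²⁺(aq) + 2 OH⁻(aq)
OH⁻ is already present at 9.43×10⁻² M. If s mol/L of Co(OH)₂ dissolves, [Co²⁺] = s while [OH⁻] ≈ 9.43×10⁻² M.
Ksp = [Co²⁺][OH⁻]^2 = s(9.43×10⁻²)^2
s = 2.84×10⁻¹⁵ / (9.43×10⁻²)^2 = 3.19×10⁻¹³
s = 3.19×10⁻¹³ M

3.19×10⁻¹³ M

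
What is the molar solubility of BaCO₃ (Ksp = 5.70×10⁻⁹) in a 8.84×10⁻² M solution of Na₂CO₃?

BaCO₃(s) ⇌ Ba²⁺(aq) + CO₃²⁻(aq)
CO₃²⁻ is already present at 8.84×10⁻² M. If s mol/L of BaCO₃ dissolves, [Ba²⁺] = s while [CO₃²⁻] ≈ 8.84×10⁻² M.
Ksp = [Ba²⁺][CO₃²⁻] = s(8.84×10⁻²)
s = 5.70×10⁻⁹ / (8.84×10⁻²) = 6.45×10⁻⁸
s = 6.45×10⁻⁸ M

6.45×10⁻⁸ M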